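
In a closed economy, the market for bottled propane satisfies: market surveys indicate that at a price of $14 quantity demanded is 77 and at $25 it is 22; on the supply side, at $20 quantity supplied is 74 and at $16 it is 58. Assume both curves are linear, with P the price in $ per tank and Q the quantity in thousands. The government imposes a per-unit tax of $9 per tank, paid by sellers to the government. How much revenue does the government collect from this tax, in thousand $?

Tax revenue = $378 thousand.

Demand slope: (22 − 77)/(25 − 14) = -5, so Qd = 147 − 5P.
Supply slope: (58 − 74)/(16 − 20) = 4, so Qs = 4P − 6.
Without the tax, 147 − 5P = 4P − 6 gives 9P = 153, so P* = $17 and Q* = 62.
With the tax collected from sellers, supply shifts: Qs = 4(P − 9) − 6.
New equilibrium: consumers pay $21, sellers receive $12, Q = 42. (Wedge: Pb − Ps = 9.)
Revenue = t · Q = 9 · 42 = $378.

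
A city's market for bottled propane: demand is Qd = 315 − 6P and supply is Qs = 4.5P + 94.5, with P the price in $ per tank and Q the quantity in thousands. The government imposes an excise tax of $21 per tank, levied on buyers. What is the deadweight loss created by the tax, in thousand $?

Deadweight loss = $567 thousand.

Without the tax, 315 − 6P = 4.5P + 94.5 gives 10.5P = 220.5, so P* = $21 and Q* = 189.
With the tax collected from buyers, demand (in seller-price terms) shifts: Qd = 315 − 6(P + 21).
Solving gives Q = 135 with buyers paying $30 and producers receiving $9 (the $21 wedge).
Quantity falls by |ΔQ| = |189 − 135| = 54.
DWL = ½ · t · |ΔQ| = ½ · 21 · 54 = $567.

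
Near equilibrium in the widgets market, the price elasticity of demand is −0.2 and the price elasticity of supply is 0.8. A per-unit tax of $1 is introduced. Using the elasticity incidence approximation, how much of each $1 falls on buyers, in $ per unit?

Incidence ratio: buyers' share ≈ εs / (εs + |εd|) = 0.8 / (0.8 + 0.2) = 0.8.
So buyers bear ≈ 0.8 × $1 = $0.8; sellers bear $0.2.

Buyers bear ≈ $0.8 per unit.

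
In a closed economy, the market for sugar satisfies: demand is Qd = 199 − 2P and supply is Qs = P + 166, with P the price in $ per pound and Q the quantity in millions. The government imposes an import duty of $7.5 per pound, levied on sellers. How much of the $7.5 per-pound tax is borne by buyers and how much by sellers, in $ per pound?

Without the tax, 199 − 2P = P + 166 gives 3P = 33, so P* = $11 and Q* = 177.
With the tax collected from sellers, supply shifts: Qs = (P − 7.5) + 166.
New equilibrium: buyers pay $13.5, sellers receive $6, Q = 172. (Wedge: Pb − Ps = 7.5.)
Burden on buyers: $2.5; on sellers: $5. (They sum to $7.5.)

Buyers bear $2.5 per pound; sellers bear $5 per pound.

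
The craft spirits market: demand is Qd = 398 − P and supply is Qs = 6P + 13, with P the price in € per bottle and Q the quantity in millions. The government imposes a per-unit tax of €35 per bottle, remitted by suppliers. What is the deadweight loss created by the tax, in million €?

Deadweight loss = €525 million.

Before the tax: set 398 − P = 6P + 13 → P* = €55, Q* = 343.
With the tax collected from suppliers, supply shifts: Qs = 6(P − 35) + 13.
New equilibrium: buyers pay €85, suppliers receive €50, Q = 313. (Wedge: Pb − Ps = 35.)
Quantity falls by |ΔQ| = |343 − 313| = 30.
DWL = ½ · t · |ΔQ| = ½ · 35 · 30 = €525.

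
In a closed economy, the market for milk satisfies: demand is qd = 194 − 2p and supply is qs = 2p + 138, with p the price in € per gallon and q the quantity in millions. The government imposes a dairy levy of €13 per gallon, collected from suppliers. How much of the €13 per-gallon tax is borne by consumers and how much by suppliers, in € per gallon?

Consumers bear €6.5 per gallon; suppliers bear €6.5 per gallon.

Without the tax, 194 − 2p = 2p + 138 gives 4p = 56, so p* = €14 and q* = 166.
With the tax collected from suppliers, supply shifts: qs = 2(p − 13) + 138.
New equilibrium: consumers pay €20.5, suppliers receive €7.5, q = 153. (Wedge: pb − ps = 13.)
Burden on consumers: €6.5; on suppliers: €6.5. (They sum to €13.)
The less price-elastic side of the market bears the larger share of a per-unit tax.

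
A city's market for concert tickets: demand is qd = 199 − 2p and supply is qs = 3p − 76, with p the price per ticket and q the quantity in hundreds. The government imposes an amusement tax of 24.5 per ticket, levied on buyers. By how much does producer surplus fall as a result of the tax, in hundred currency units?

Producer surplus falls by 728.14 hundred.

Without the tax, 199 − 2p = 3p − 76 gives 5p = 275, so p* = 55 and q* = 89.
With the tax collected from buyers, demand (in seller-price terms) shifts: qd = 199 − 2(p + 24.5).
New equilibrium: buyers pay 69.7, suppliers receive 45.2, q = 59.6. (Wedge: pb − ps = 24.5.)
ΔPS is the trapezoid between Q = 59.6 and Q = 89 of height 9.8: ½ · (89 + 59.6) · 9.8 = 728.14.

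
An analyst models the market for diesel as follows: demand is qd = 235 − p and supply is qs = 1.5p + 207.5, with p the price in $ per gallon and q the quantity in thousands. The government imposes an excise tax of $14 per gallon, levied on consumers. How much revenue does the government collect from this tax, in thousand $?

Tax revenue = $3018.4 thousand.

Without the tax, 235 − p = 1.5p + 207.5 gives 2.5p = 27.5, so p* = $11 and q* = 224.
With the tax collected from consumers, demand (in seller-price terms) shifts: qd = 235 − (p + 14).
Solving gives q = 215.6 with consumers paying $19.4 and producers receiving $5.4 (the $14 wedge).
Revenue = t · Q = 14 · 215.6 = $3018.4.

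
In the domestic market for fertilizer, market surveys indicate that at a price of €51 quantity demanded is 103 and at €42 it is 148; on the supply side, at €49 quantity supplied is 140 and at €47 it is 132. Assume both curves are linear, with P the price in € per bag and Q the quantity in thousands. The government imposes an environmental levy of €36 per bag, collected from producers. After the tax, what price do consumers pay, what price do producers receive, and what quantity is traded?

Demand slope: (148 − 103)/(42 − 51) = -5, so Qd = 358 − 5P.
Supply slope: (132 − 140)/(47 − 49) = 4, so Qs = 4P − 56.
Before the tax: set 358 − 5P = 4P − 56 → P* = €46, Q* = 128.
With the tax collected from producers, supply shifts: Qs = 4(P − 36) − 56.
New equilibrium: consumers pay €62, producers receive €26, Q = 48. (Wedge: Pb − Ps = 36.)

Consumers pay €62; producers receive €26; quantity = 48.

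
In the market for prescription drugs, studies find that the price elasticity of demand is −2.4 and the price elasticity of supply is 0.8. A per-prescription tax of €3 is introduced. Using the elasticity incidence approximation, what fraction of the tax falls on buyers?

Incidence ratio: buyers' share ≈ εs / (εs + |εd|) = 0.8 / (0.8 + 2.4) = 0.25.
Supply is the less elastic side, so buyers bear the smaller share.

Buyers' share ≈ 0.25.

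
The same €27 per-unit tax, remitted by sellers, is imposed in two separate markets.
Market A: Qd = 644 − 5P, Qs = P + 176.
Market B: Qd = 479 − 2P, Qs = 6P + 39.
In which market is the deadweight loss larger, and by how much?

Market B, by €243.

Market A: pre-tax P* = €78, Q* = 254; post-tax Q = 231.5; deadweight loss = €303.75.
Market B: pre-tax P* = €55, Q* = 369; post-tax Q = 328.5; deadweight loss = €546.75.
Difference: €303.75 vs €546.75 → market B is larger by €243.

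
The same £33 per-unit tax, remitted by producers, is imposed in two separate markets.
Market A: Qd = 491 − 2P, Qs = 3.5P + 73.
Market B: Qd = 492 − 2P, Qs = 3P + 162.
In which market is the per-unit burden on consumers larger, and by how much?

Market A, by £1.2.

Market A: pre-tax P* = £76, Q* = 339; post-tax Q = 297; per-unit burden on consumers = £21.
Market B: pre-tax P* = £66, Q* = 360; post-tax Q = 320.4; per-unit burden on consumers = £19.8.
Difference: £21 vs £19.8 → market A is larger by £1.2.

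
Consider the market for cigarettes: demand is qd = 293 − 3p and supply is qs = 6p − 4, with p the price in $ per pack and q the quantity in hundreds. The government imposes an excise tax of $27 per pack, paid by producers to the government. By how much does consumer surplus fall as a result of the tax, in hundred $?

Consumer surplus falls by $3006 hundred.

Before the tax: set 293 − 3p = 6p − 4 → p* = $33, q* = 194.
With the tax collected from producers, supply shifts: qs = 6(p − 27) − 4.
Solving gives q = 140 with consumers paying $51 and producers receiving $24 (the $27 wedge).
ΔCS is the trapezoid between Q = 140 and Q = 194 of height $18: ½ · (194 + 140) · 18 = $3006.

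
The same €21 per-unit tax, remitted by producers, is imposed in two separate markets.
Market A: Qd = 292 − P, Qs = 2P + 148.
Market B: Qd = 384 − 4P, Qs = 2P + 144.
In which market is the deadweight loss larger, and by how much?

Market B, by €147.

Market A: pre-tax P* = €48, Q* = 244; post-tax Q = 230; deadweight loss = €147.
Market B: pre-tax P* = €40, Q* = 224; post-tax Q = 196; deadweight loss = €294.
Difference: €147 vs €294 → market B is larger by €147.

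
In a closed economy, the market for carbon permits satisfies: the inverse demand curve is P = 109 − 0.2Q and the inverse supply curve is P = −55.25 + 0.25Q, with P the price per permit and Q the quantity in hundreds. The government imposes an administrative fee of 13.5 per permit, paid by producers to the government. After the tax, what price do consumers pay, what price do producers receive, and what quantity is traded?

Rewrite in direct form: Qd = 545 − 5P and Qs = 4P + 221.
Without the tax, 545 − 5P = 4P + 221 gives 9P = 324, so P* = 36 and Q* = 365.
With the tax collected from producers, supply shifts: Qs = 4(P − 13.5) + 221.
Solving gives Q = 335 with consumers paying 42 and producers receiving 28.5 (the 13.5 wedge).

Consumers pay 42; producers receive 28.5; quantity = 335.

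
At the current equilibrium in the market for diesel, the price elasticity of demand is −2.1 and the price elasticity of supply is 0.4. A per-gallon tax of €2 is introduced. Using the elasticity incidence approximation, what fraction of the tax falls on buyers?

Buyers' share ≈ 0.16.

Incidence ratio: buyers' share ≈ εs / (εs + |εd|) = 0.4 / (0.4 + 2.1) = 0.16.
Supply is the less elastic side, so buyers bear the smaller share.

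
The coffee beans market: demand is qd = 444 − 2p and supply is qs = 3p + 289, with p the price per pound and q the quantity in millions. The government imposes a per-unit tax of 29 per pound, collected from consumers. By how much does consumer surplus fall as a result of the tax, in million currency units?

Consumer surplus falls by 6344.04 million.

Before the tax: set 444 − 2p = 3p + 289 → p* = 31, q* = 382.
With the tax collected from consumers, demand (in seller-price terms) shifts: qd = 444 − 2(p + 29).
New equilibrium: consumers pay 48.4, producers receive 19.4, q = 347.2. (Wedge: pb − ps = 29.)
ΔCS is the trapezoid between Q = 347.2 and Q = 382 of height 17.4: ½ · (382 + 347.2) · 17.4 = 6344.04.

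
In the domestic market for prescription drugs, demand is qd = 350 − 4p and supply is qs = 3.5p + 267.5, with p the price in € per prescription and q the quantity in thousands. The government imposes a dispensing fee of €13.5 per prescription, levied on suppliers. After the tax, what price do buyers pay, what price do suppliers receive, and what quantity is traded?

Buyers pay €17.3; suppliers receive €3.8; quantity = 280.8.

Without the tax, 350 − 4p = 3.5p + 267.5 gives 7.5p = 82.5, so p* = €11 and q* = 306.
With the tax collected from suppliers, supply shifts: qs = 3.5(p − 13.5) + 267.5.
New equilibrium: buyers pay €17.3, suppliers receive €3.8, q = 280.8. (Wedge: pb − ps = 13.5.)
The less price-elastic side of the market bears the larger share of a per-unit tax.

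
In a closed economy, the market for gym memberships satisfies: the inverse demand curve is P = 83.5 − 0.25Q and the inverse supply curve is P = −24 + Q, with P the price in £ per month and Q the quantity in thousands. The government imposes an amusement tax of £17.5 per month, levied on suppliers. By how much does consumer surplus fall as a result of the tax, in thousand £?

Rewrite in direct form: Qd = 334 − 4P and Qs = P + 24.
Without the tax, 334 − 4P = P + 24 gives 5P = 310, so P* = £62 and Q* = 86.
With the tax collected from suppliers, supply shifts: Qs = (P − 17.5) + 24.
Solving gives Q = 72 with buyers paying £65.5 and suppliers receiving £48 (the £17.5 wedge).
ΔCS is the trapezoid between Q = 72 and Q = 86 of height £3.5: ½ · (86 + 72) · 3.5 = £276.5.

Consumer surplus falls by £276.5 thousand.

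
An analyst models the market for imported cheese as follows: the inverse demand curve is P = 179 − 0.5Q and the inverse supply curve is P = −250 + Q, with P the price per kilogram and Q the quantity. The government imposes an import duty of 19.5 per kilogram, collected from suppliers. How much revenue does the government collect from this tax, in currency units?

Inverting to Q(P) form: Qd = 358 − 2P; Qs = P + 250.
Without the tax, 358 − 2P = P + 250 gives 3P = 108, so P* = 36 and Q* = 286.
With the tax collected from suppliers, supply shifts: Qs = (P − 19.5) + 250.
Solving gives Q = 273 with buyers paying 42.5 and suppliers receiving 23 (the 19.5 wedge).
Revenue = t · Q = 19.5 · 273 = 5323.5.

Tax revenue = 5323.5.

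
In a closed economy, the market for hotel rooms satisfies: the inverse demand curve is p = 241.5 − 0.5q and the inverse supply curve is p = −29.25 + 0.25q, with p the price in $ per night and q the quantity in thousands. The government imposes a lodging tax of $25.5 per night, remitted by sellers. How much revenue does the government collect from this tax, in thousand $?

Tax revenue = $8338.5 thousand.

Rewrite in direct form: qd = 483 − 2p and qs = 4p + 117.
Without the tax, 483 − 2p = 4p + 117 gives 6p = 366, so p* = $61 and q* = 361.
With the tax collected from sellers, supply shifts: qs = 4(p − 25.5) + 117.
New equilibrium: consumers pay $78, sellers receive $52.5, q = 327. (Wedge: pb − ps = 25.5.)
Revenue = t · Q = 25.5 · 327 = $8338.5.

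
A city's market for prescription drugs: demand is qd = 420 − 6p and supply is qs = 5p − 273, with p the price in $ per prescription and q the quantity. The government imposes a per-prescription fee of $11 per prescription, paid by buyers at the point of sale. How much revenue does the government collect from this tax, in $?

Before the tax: set 420 − 6p = 5p − 273 → p* = $63, q* = 42.
With the tax collected from buyers, demand (in seller-price terms) shifts: qd = 420 − 6(p + 11).
Solving gives q = 12 with buyers paying $68 and producers receiving $57 (the $11 wedge).
Revenue = t · Q = 11 · 12 = $132.

Tax revenue = $132.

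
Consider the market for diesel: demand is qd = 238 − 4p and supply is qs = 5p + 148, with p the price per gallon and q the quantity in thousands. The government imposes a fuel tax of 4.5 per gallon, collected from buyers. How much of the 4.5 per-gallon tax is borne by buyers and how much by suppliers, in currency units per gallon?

Buyers bear 2.5 per gallon; suppliers bear 2 per gallon.

Without the tax, 238 − 4p = 5p + 148 gives 9p = 90, so p* = 10 and q* = 198.
With the tax collected from buyers, demand (in seller-price terms) shifts: qd = 238 − 4(p + 4.5).
Solving gives q = 188 with buyers paying 12.5 and suppliers receiving 8 (the 4.5 wedge).
Burden on buyers: 2.5; on suppliers: 2. (They sum to 4.5.)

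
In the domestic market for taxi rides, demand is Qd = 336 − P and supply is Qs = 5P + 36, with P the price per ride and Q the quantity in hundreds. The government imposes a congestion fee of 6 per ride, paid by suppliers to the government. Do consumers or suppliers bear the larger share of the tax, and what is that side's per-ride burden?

Consumers bear the larger share: 5 per ride.

Without the tax, 336 − P = 5P + 36 gives 6P = 300, so P* = 50 and Q* = 286.
With the tax collected from suppliers, supply shifts: Qs = 5(P − 6) + 36.
Solving gives Q = 281 with consumers paying 55 and suppliers receiving 49 (the 6 wedge).
Per-ride burden: consumers 5, suppliers 1.
Consumers take the larger share because demand is less price-elastic here (demand slope 1 vs supply slope 5).
The less price-elastic side of the market bears the larger share of a per-unit tax.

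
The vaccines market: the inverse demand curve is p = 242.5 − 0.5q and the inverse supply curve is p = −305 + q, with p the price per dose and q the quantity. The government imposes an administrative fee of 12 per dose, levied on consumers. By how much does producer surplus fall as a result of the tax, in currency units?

Producer surplus falls by 2888.

Inverting to q(p) form: qd = 485 − 2p; qs = p + 305.
Before the tax: set 485 − 2p = p + 305 → p* = 60, q* = 365.
With the tax collected from consumers, demand (in seller-price terms) shifts: qd = 485 − 2(p + 12).
Solving gives q = 357 with consumers paying 64 and producers receiving 52 (the 12 wedge).
ΔPS is the trapezoid between Q = 357 and Q = 365 of height 8: ½ · (365 + 357) · 8 = 2888.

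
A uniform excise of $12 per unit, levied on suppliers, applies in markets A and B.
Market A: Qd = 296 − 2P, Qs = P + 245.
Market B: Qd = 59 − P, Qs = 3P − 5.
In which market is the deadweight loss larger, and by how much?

Market B, by $6.

Market A: pre-tax P* = $17, Q* = 262; post-tax Q = 254; deadweight loss = $48.
Market B: pre-tax P* = $16, Q* = 43; post-tax Q = 34; deadweight loss = $54.
Difference: $48 vs $54 → market B is larger by $6.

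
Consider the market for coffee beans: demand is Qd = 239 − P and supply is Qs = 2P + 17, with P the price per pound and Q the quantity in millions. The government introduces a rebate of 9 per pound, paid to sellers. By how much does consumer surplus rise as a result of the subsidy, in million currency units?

Without the subsidy, 239 − P = 2P + 17 gives 3P = 222, so P* = 74 and Q* = 165.
With a per-unit subsidy paid to sellers, each receives P + 9 per unit sold, so supply becomes Qs = 2(P + 9) + 17.
New equilibrium: buyers pay 68, sellers receive 77, Q = 171. (Wedge: Pb − Ps = −9.)
ΔCS is the trapezoid between Q = 171 and Q = 165 of height 6: ½ · (165 + 171) · 6 = 1008.

Consumer surplus rises by 1008 million.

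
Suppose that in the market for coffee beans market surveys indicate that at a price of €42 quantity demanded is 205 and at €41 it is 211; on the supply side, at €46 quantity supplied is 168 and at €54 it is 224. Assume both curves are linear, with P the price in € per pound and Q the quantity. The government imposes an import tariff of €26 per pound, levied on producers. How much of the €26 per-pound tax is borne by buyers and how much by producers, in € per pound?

Demand slope: (211 − 205)/(41 − 42) = -6, so Qd = 457 − 6P.
Supply slope: (224 − 168)/(54 − 46) = 7, so Qs = 7P − 154.
Before the tax: set 457 − 6P = 7P − 154 → P* = €47, Q* = 175.
With the tax collected from producers, supply shifts: Qs = 7(P − 26) − 154.
Solving gives Q = 91 with buyers paying €61 and producers receiving €35 (the €26 wedge).
Burden on buyers: €14; on producers: €12. (They sum to €26.)
The less price-elastic side of the market bears the larger share of a per-unit tax.

Buyers bear €14 per pound; producers bear €12 per pound.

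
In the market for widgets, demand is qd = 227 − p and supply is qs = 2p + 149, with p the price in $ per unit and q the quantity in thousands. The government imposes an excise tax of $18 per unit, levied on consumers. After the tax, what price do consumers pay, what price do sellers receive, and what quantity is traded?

Consumers pay $38; sellers receive $20; quantity = 189.

Before the tax: set 227 − p = 2p + 149 → p* = $26, q* = 201.
With the tax collected from consumers, demand (in seller-price terms) shifts: qd = 227 − (p + 18).
New equilibrium: consumers pay $38, sellers receive $20, q = 189. (Wedge: pb − ps = 18.)
The less price-elastic side of the market bears the larger share of a per-unit tax.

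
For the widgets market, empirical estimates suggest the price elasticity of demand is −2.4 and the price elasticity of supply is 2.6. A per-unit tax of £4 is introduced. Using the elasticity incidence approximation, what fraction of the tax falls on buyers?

Buyers' share ≈ 0.52.

Incidence ratio: buyers' share ≈ εs / (εs + |εd|) = 2.6 / (2.6 + 2.4) = 0.52.
Supply is the more elastic side, so buyers bear the larger share.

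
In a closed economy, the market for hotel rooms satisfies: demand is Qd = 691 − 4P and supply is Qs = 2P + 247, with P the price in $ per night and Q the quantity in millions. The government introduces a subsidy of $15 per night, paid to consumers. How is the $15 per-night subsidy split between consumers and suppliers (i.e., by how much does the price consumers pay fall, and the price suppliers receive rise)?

Without the subsidy, 691 − 4P = 2P + 247 gives 6P = 444, so P* = $74 and Q* = 395.
With a per-unit subsidy paid to consumers, each effectively pays P − 15, so demand becomes Qd = 691 − 4(P − 15).
New equilibrium: consumers pay $69, suppliers receive $84, Q = 415. (Wedge: Pb − Ps = −15.)
Gain to consumers: $5; to suppliers: $10. (They sum to $15.)

Consumers gain $5 per night; suppliers gain $10 per night.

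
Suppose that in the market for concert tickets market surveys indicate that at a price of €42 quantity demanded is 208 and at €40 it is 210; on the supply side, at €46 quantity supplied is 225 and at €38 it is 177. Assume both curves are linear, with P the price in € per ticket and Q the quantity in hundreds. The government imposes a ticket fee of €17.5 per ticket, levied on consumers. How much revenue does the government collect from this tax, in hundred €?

Tax revenue = €3360 hundred.

Demand slope: (210 − 208)/(40 − 42) = -1, so Qd = 250 − P.
Supply slope: (177 − 225)/(38 − 46) = 6, so Qs = 6P − 51.
Without the tax, 250 − P = 6P − 51 gives 7P = 301, so P* = €43 and Q* = 207.
With the tax collected from consumers, demand (in seller-price terms) shifts: Qd = 250 − (P + 17.5).
Solving gives Q = 192 with consumers paying €58 and producers receiving €40.5 (the €17.5 wedge).
Revenue = t · Q = 17.5 · 192 = €3360.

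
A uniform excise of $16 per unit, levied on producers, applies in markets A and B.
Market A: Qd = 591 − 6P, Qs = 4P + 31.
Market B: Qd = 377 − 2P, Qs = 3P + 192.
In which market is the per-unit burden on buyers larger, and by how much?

Market B, by $3.2.

Market A: pre-tax P* = $56, Q* = 255; post-tax Q = 216.6; per-unit burden on buyers = $6.4.
Market B: pre-tax P* = $37, Q* = 303; post-tax Q = 283.8; per-unit burden on buyers = $9.6.
Difference: $6.4 vs $9.6 → market B is larger by $3.2.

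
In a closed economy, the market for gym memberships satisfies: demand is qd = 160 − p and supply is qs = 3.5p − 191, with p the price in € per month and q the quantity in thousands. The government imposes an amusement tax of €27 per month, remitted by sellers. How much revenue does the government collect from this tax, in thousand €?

Before the tax: set 160 − p = 3.5p − 191 → p* = €78, q* = 82.
With the tax collected from sellers, supply shifts: qs = 3.5(p − 27) − 191.
Solving gives q = 61 with buyers paying €99 and sellers receiving €72 (the €27 wedge).
Revenue = t · Q = 27 · 61 = €1647.

Tax revenue = €1647 thousand.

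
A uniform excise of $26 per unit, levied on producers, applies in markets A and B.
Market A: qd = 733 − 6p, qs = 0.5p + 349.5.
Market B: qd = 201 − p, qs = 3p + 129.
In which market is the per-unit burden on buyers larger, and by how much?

Market A: pre-tax p* = $59, q* = 379; post-tax q = 367; per-unit burden on buyers = $2.
Market B: pre-tax p* = $18, q* = 183; post-tax q = 163.5; per-unit burden on buyers = $19.5.
Difference: $2 vs $19.5 → market B is larger by $17.5.

Market B, by $17.5.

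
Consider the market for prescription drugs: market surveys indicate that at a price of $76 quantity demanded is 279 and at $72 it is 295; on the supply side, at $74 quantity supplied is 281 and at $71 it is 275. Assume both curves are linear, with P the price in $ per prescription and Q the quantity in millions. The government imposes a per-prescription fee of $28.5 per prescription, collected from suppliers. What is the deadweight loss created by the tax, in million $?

Deadweight loss = $541.5 million.

Demand slope: (295 − 279)/(72 − 76) = -4, so Qd = 583 − 4P.
Supply slope: (275 − 281)/(71 − 74) = 2, so Qs = 2P + 133.
Before the tax: set 583 − 4P = 2P + 133 → P* = $75, Q* = 283.
With the tax collected from suppliers, supply shifts: Qs = 2(P − 28.5) + 133.
Solving gives Q = 245 with buyers paying $84.5 and suppliers receiving $56 (the $28.5 wedge).
Quantity falls by |ΔQ| = |283 − 245| = 38.
DWL = ½ · t · |ΔQ| = ½ · 28.5 · 38 = $541.5.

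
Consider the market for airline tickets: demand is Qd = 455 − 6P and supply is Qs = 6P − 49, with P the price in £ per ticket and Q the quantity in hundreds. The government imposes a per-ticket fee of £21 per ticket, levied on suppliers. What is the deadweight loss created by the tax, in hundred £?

Deadweight loss = £661.5 hundred.

Before the tax: set 455 − 6P = 6P − 49 → P* = £42, Q* = 203.
With the tax collected from suppliers, supply shifts: Qs = 6(P − 21) − 49.
Solving gives Q = 140 with consumers paying £52.5 and suppliers receiving £31.5 (the £21 wedge).
Quantity falls by |ΔQ| = |203 − 140| = 63.
DWL = ½ · t · |ΔQ| = ½ · 21 · 63 = £661.5.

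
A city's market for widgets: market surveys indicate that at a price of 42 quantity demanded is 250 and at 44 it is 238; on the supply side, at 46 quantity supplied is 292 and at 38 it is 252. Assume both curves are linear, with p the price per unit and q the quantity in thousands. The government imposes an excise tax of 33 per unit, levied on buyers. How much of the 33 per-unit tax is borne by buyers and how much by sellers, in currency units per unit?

Buyers bear 15 per unit; sellers bear 18 per unit.

Demand slope: (238 − 250)/(44 − 42) = -6, so qd = 502 − 6p.
Supply slope: (252 − 292)/(38 − 46) = 5, so qs = 5p + 62.
Before the tax: set 502 − 6p = 5p + 62 → p* = 40, q* = 262.
With the tax collected from buyers, demand (in seller-price terms) shifts: qd = 502 − 6(p + 33).
New equilibrium: buyers pay 55, sellers receive 22, q = 172. (Wedge: pb − ps = 33.)
Burden on buyers: 15; on sellers: 18. (They sum to 33.)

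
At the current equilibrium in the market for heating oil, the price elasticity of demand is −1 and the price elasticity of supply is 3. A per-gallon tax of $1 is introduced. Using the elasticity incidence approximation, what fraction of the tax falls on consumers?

Incidence ratio: consumers' share ≈ εs / (εs + |εd|) = 3 / (3 + 1) = 0.75.
Supply is the more elastic side, so consumers bear the larger share.

Consumers' share ≈ 0.75.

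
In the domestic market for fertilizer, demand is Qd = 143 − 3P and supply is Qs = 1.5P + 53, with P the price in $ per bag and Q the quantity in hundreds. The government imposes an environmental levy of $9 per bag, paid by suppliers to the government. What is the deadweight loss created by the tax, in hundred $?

Deadweight loss = $40.5 hundred.

Without the tax, 143 − 3P = 1.5P + 53 gives 4.5P = 90, so P* = $20 and Q* = 83.
With the tax collected from suppliers, supply shifts: Qs = 1.5(P − 9) + 53.
New equilibrium: buyers pay $23, suppliers receive $14, Q = 74. (Wedge: Pb − Ps = 9.)
Quantity falls by |ΔQ| = |83 − 74| = 9.
DWL = ½ · t · |ΔQ| = ½ · 9 · 9 = $40.5.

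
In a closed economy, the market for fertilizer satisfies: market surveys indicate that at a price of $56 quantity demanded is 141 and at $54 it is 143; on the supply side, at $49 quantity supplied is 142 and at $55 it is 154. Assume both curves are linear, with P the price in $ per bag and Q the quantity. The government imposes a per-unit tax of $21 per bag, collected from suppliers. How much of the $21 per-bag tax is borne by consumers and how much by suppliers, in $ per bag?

Consumers bear $14 per bag; suppliers bear $7 per bag.

Demand slope: (143 − 141)/(54 − 56) = -1, so Qd = 197 − P.
Supply slope: (154 − 142)/(55 − 49) = 2, so Qs = 2P + 44.
Without the tax, 197 − P = 2P + 44 gives 3P = 153, so P* = $51 and Q* = 146.
With the tax collected from suppliers, supply shifts: Qs = 2(P − 21) + 44.
New equilibrium: consumers pay $65, suppliers receive $44, Q = 132. (Wedge: Pb − Ps = 21.)
Burden on consumers: $14; on suppliers: $7. (They sum to $21.)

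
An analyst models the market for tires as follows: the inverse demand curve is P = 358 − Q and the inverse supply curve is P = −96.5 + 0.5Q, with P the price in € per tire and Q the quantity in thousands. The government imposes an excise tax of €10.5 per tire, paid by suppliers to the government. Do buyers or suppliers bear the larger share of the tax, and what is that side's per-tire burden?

Buyers bear the larger share: €7 per tire.

Rewrite in direct form: Qd = 358 − P and Qs = 2P + 193.
Without the tax, 358 − P = 2P + 193 gives 3P = 165, so P* = €55 and Q* = 303.
With the tax collected from suppliers, supply shifts: Qs = 2(P − 10.5) + 193.
Solving gives Q = 296 with buyers paying €62 and suppliers receiving €51.5 (the €10.5 wedge).
Per-tire burden: buyers €7, suppliers €3.5.
Buyers take the larger share because demand is less price-elastic here (demand slope 1 vs supply slope 2).
The less price-elastic side of the market bears the larger share of a per-unit tax.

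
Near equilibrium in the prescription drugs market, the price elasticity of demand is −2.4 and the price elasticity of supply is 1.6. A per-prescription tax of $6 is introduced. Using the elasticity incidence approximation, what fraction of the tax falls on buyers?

Buyers' share ≈ 0.4.

Incidence ratio: buyers' share ≈ εs / (εs + |εd|) = 1.6 / (1.6 + 2.4) = 0.4.
Supply is the less elastic side, so buyers bear the smaller share.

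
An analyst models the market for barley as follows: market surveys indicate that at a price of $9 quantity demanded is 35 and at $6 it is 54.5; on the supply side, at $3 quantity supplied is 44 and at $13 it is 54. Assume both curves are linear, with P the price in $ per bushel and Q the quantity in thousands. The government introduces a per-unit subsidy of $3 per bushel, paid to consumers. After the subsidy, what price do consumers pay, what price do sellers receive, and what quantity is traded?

Consumers pay $6.6; sellers receive $9.6; quantity = 50.6.

Demand slope: (54.5 − 35)/(6 − 9) = -6.5, so Qd = 93.5 − 6.5P.
Supply slope: (54 − 44)/(13 − 3) = 1, so Qs = P + 41.
Without the subsidy, 93.5 − 6.5P = P + 41 gives 7.5P = 52.5, so P* = $7 and Q* = 48.
With a per-unit subsidy paid to consumers, each effectively pays P − 3, so demand becomes Qd = 93.5 − 6.5(P − 3).
New equilibrium: consumers pay $6.6, sellers receive $9.6, Q = 50.6. (Wedge: Pb − Ps = −3.)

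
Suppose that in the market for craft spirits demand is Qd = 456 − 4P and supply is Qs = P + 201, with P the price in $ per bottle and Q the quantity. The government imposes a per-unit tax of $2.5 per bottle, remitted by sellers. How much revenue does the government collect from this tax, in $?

Without the tax, 456 − 4P = P + 201 gives 5P = 255, so P* = $51 and Q* = 252.
With the tax collected from sellers, supply shifts: Qs = (P − 2.5) + 201.
New equilibrium: consumers pay $51.5, sellers receive $49, Q = 250. (Wedge: Pb − Ps = 2.5.)
Revenue = t · Q = 2.5 · 250 = $625.

Tax revenue = $625.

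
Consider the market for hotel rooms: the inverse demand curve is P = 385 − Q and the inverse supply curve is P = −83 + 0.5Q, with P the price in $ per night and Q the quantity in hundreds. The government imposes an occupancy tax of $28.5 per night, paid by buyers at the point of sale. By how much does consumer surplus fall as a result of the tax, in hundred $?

Consumer surplus falls by $5747.5 hundred.

Inverting to Q(P) form: Qd = 385 − P; Qs = 2P + 166.
Before the tax: set 385 − P = 2P + 166 → P* = $73, Q* = 312.
With the tax collected from buyers, demand (in seller-price terms) shifts: Qd = 385 − (P + 28.5).
Solving gives Q = 293 with buyers paying $92 and producers receiving $63.5 (the $28.5 wedge).
ΔCS is the trapezoid between Q = 293 and Q = 312 of height $19: ½ · (312 + 293) · 19 = $5747.5.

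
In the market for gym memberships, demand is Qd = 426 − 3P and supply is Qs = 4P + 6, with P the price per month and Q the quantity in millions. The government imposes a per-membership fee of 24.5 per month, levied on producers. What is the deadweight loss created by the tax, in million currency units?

Before the tax: set 426 − 3P = 4P + 6 → P* = 60, Q* = 246.
With the tax collected from producers, supply shifts: Qs = 4(P − 24.5) + 6.
Solving gives Q = 204 with consumers paying 74 and producers receiving 49.5 (the 24.5 wedge).
Quantity falls by |ΔQ| = |246 − 204| = 42.
DWL = ½ · t · |ΔQ| = ½ · 24.5 · 42 = 514.5.

Deadweight loss = 514.5 million.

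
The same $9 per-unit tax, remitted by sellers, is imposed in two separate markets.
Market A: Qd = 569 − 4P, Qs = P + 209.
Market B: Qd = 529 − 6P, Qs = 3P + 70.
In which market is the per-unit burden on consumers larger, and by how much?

Market B, by $1.2.

Market A: pre-tax P* = $72, Q* = 281; post-tax Q = 273.8; per-unit burden on consumers = $1.8.
Market B: pre-tax P* = $51, Q* = 223; post-tax Q = 205; per-unit burden on consumers = $3.
Difference: $1.8 vs $3 → market B is larger by $1.2.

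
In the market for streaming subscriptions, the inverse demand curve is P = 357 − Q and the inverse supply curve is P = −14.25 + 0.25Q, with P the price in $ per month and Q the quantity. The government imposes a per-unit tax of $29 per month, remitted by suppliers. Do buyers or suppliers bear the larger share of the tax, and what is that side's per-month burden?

Inverting to Q(P) form: Qd = 357 − P; Qs = 4P + 57.
Without the tax, 357 − P = 4P + 57 gives 5P = 300, so P* = $60 and Q* = 297.
With the tax collected from suppliers, supply shifts: Qs = 4(P − 29) + 57.
Solving gives Q = 273.8 with buyers paying $83.2 and suppliers receiving $54.2 (the $29 wedge).
Per-month burden: buyers $23.2, suppliers $5.8.
Buyers take the larger share because demand is less price-elastic here (demand slope 1 vs supply slope 4).

Buyers bear the larger share: $23.2 per month.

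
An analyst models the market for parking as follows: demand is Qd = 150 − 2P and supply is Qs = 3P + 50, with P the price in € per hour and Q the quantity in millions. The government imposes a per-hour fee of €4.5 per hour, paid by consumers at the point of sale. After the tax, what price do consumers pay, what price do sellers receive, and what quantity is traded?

Without the tax, 150 − 2P = 3P + 50 gives 5P = 100, so P* = €20 and Q* = 110.
With the tax collected from consumers, demand (in seller-price terms) shifts: Qd = 150 − 2(P + 4.5).
Solving gives Q = 104.6 with consumers paying €22.7 and sellers receiving €18.2 (the €4.5 wedge).

Consumers pay €22.7; sellers receive €18.2; quantity = 104.6.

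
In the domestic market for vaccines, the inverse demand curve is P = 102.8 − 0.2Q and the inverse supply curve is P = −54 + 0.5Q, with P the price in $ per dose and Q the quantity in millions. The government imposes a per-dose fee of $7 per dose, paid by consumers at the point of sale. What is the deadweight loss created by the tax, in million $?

Rewrite in direct form: Qd = 514 − 5P and Qs = 2P + 108.
Before the tax: set 514 − 5P = 2P + 108 → P* = $58, Q* = 224.
With the tax collected from consumers, demand (in seller-price terms) shifts: Qd = 514 − 5(P + 7).
Solving gives Q = 214 with consumers paying $60 and sellers receiving $53 (the $7 wedge).
Quantity falls by |ΔQ| = |224 − 214| = 10.
DWL = ½ · t · |ΔQ| = ½ · 7 · 10 = $35.

Deadweight loss = $35 million.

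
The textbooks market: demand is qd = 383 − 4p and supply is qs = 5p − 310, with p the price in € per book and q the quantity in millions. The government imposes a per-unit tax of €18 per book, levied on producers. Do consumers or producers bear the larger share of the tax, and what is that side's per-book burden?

Before the tax: set 383 − 4p = 5p − 310 → p* = €77, q* = 75.
With the tax collected from producers, supply shifts: qs = 5(p − 18) − 310.
Solving gives q = 35 with consumers paying €87 and producers receiving €69 (the €18 wedge).
Per-book burden: consumers €10, producers €8.
Consumers take the larger share because demand is less price-elastic here (demand slope 4 vs supply slope 5).
The less price-elastic side of the market bears the larger share of a per-unit tax.

Consumers bear the larger share: €10 per book.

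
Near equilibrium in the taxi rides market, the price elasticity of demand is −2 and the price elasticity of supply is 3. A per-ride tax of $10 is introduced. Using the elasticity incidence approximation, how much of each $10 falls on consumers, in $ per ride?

Incidence ratio: consumers' share ≈ εs / (εs + |εd|) = 3 / (3 + 2) = 0.6.
So consumers bear ≈ 0.6 × $10 = $6; producers bear $4.

Consumers bear ≈ $6 per ride.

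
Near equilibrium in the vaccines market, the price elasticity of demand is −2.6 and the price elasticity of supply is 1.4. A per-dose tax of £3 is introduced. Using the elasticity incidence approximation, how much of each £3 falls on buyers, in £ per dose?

Incidence ratio: buyers' share ≈ εs / (εs + |εd|) = 1.4 / (1.4 + 2.6) = 0.35.
So buyers bear ≈ 0.35 × £3 = £1.05; producers bear £1.95.

Buyers bear ≈ £1.05 per dose.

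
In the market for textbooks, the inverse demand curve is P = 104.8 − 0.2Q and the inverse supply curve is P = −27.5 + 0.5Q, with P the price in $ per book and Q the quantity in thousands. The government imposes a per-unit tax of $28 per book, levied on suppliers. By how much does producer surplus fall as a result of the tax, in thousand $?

Inverting to Q(P) form: Qd = 524 − 5P; Qs = 2P + 55.
Without the tax, 524 − 5P = 2P + 55 gives 7P = 469, so P* = $67 and Q* = 189.
With the tax collected from suppliers, supply shifts: Qs = 2(P − 28) + 55.
Solving gives Q = 149 with consumers paying $75 and suppliers receiving $47 (the $28 wedge).
ΔPS is the trapezoid between Q = 149 and Q = 189 of height $20: ½ · (189 + 149) · 20 = $3380.

Producer surplus falls by $3380 thousand.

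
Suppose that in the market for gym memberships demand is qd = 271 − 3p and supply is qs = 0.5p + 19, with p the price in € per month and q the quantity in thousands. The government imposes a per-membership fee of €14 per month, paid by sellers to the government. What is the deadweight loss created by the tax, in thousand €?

Deadweight loss = €42 thousand.

Without the tax, 271 − 3p = 0.5p + 19 gives 3.5p = 252, so p* = €72 and q* = 55.
With the tax collected from sellers, supply shifts: qs = 0.5(p − 14) + 19.
Solving gives q = 49 with consumers paying €74 and sellers receiving €60 (the €14 wedge).
Quantity falls by |ΔQ| = |55 − 49| = 6.
DWL = ½ · t · |ΔQ| = ½ · 14 · 6 = €42.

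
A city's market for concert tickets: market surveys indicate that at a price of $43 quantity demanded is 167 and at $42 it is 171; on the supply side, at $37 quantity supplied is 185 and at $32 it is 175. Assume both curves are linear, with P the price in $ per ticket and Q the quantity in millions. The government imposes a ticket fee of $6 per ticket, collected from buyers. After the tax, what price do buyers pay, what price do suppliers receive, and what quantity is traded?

Demand slope: (171 − 167)/(42 − 43) = -4, so Qd = 339 − 4P.
Supply slope: (175 − 185)/(32 − 37) = 2, so Qs = 2P + 111.
Before the tax: set 339 − 4P = 2P + 111 → P* = $38, Q* = 187.
With the tax collected from buyers, demand (in seller-price terms) shifts: Qd = 339 − 4(P + 6).
Solving gives Q = 179 with buyers paying $40 and suppliers receiving $34 (the $6 wedge).

Buyers pay $40; suppliers receive $34; quantity = 179.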